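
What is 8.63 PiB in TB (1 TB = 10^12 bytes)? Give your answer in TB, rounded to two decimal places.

9,716.52 TB

8.63 PiB = 8.63 × 2^50 bytes = 9,716,516,196,051,845.12 bytes
1 TB = 1,000,000,000,000 bytes
9,716,516,196,051,845.12 / 1,000,000,000,000 = 9,716.52 TB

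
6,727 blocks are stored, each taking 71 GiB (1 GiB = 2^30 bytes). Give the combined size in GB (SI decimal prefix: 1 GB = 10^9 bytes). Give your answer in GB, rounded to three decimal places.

Total = 6,727 × 71 GiB = 477,617 GiB
= 477,617 × 1,073,741,824 bytes = 512,837,348,753,408 bytes
1 GB = 1,000,000,000 bytes
512,837,348,753,408 / 1,000,000,000 = 512,837.349 GB

512,837.349 GB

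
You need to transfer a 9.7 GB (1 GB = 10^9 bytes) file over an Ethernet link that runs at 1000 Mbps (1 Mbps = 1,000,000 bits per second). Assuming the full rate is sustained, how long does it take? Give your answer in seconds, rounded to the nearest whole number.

78 seconds

9.7 GB = 9,700,000,000 bytes = 77,600,000,000 bits
1000 Mbps = 1,000,000,000 bits/s
time = 77,600,000,000 / 1,000,000,000 = 78 s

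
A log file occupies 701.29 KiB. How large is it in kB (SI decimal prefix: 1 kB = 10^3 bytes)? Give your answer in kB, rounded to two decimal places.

718.12 kB

701.29 KiB × 1,024 bytes/KiB = 718,120.96 bytes
1 kB = 1,000 bytes
718,120.96 / 1,000 = 718.12 kB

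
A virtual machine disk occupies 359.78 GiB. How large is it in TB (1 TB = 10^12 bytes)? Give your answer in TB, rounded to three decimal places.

359.78 GiB = 359.78 × 2^30 bytes = 386,310,833,438.72 bytes
1 TB = 1,000,000,000,000 bytes
386,310,833,438.72 / 1,000,000,000,000 = 0.386 TB

0.386 TB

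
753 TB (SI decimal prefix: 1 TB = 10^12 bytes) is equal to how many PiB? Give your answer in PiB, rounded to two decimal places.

0.67 PiB

753 TB = 753 × 10^12 bytes = 753,000,000,000,000 bytes
1 PiB = 2^50 bytes = 1,125,899,906,842,624 bytes
753,000,000,000,000 / 1,125,899,906,842,624 = 0.67 PiB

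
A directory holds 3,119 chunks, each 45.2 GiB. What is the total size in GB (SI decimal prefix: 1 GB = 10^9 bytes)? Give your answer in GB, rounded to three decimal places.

Total = 3,119 × 45.2 GiB = 140978.8 GiB
= 140978.8 × 1,073,741,824 bytes = 151,374,833,857,331.2 bytes
1 GB = 1,000,000,000 bytes
151,374,833,857,331.2 / 1,000,000,000 = 151,374.834 GB

151,374.834 GB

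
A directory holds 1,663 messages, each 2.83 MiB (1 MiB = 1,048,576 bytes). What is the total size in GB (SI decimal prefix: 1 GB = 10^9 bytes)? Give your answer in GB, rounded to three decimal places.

4.935 GB

Total = 1,663 × 2.83 MiB = 4706.29 MiB
= 4706.29 × 1,048,576 bytes = 4,934,902,743.04 bytes
1 GB = 1,000,000,000 bytes
4,934,902,743.04 / 1,000,000,000 = 4.935 GB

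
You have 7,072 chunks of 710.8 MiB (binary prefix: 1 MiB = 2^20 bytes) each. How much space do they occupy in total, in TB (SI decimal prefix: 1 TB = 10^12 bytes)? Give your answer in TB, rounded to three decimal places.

Total = 7,072 × 710.8 MiB = 5026777.6 MiB
= 5026777.6 × 1,048,576 bytes = 5,270,958,348,697.6 bytes
1 TB = 1,000,000,000,000 bytes
5,270,958,348,697.6 / 1,000,000,000,000 = 5.271 TB

5.271 TB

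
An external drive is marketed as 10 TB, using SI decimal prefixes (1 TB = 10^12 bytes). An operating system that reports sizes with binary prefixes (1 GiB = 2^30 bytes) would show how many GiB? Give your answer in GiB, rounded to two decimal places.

10 TB = 10 × 10^12 bytes = 10,000,000,000,000 bytes
1 GiB = 2^30 bytes = 1,073,741,824 bytes
10,000,000,000,000 / 1,073,741,824 = 9,313.23 GiB

9,313.23 GiB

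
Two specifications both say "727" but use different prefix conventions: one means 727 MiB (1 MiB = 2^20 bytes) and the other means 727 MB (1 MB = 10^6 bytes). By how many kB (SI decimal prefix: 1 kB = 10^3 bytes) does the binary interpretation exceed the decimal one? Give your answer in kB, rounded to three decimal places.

727 MiB = 727 × 1,048,576 = 762,314,752 bytes
727 MB = 727 × 1,000,000 = 727,000,000 bytes
difference = 35,314,752 bytes
35,314,752 / 1,000 = 35,314.752 kB

35,314.752 kB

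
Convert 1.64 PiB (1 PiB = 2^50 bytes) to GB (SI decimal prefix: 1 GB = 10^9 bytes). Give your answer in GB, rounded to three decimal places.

1,846,475.847 GB

1.64 PiB = 1.64 × 2^50 bytes = 1,846,475,847,221,903.36 bytes
1 GB = 10^9 bytes = 1,000,000,000 bytes
1,846,475,847,221,903.36 / 1,000,000,000 = 1,846,475.847 GB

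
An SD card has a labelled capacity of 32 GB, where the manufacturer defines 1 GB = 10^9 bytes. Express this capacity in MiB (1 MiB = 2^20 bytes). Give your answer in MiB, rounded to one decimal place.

32 GB × 1,000,000,000 bytes/GB = 32,000,000,000 bytes
1 MiB = 2^20 bytes = 1,048,576 bytes
32,000,000,000 / 1,048,576 = 30,517.6 MiB

30,517.6 MiB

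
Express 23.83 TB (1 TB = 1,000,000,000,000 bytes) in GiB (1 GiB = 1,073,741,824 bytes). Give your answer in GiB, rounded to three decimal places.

23.83 TB = 23.83 × 10^12 bytes = 23,830,000,000,000 bytes
1 GiB = 1,073,741,824 bytes
23,830,000,000,000 / 1,073,741,824 = 22,193.417 GiB

22,193.417 GiB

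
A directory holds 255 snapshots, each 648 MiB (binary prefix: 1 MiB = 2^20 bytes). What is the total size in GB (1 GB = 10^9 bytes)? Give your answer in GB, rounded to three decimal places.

173.267 GB

Total = 255 × 648 MiB = 165,240 MiB
= 165,240 × 1,048,576 bytes = 173,266,698,240 bytes
1 GB = 1,000,000,000 bytes
173,266,698,240 / 1,000,000,000 = 173.267 GB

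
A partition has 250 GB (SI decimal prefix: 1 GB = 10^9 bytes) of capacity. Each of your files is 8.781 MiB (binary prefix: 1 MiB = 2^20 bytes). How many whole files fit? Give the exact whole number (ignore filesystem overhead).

Capacity: 250 GB = 250,000,000,000 bytes
Per item: 8.781 MiB = 9,207,545.856 bytes
⌊250,000,000,000 / 9,207,545.856⌋ = 27,151

27,151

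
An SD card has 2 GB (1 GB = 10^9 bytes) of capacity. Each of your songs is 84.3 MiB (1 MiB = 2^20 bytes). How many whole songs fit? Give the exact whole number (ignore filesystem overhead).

Capacity: 2 GB = 2,000,000,000 bytes
Per item: 84.3 MiB = 88,394,956.8 bytes
⌊2,000,000,000 / 88,394,956.8⌋ = 22

22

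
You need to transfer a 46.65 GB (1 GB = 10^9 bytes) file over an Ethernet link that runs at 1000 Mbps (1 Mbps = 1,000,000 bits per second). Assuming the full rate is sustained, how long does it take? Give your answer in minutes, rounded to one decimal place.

46.65 GB = 46,650,000,000 bytes = 373,200,000,000 bits
1000 Mbps = 1,000,000,000 bits/s
time = 373,200,000,000 / 1,000,000,000 = 373.20 s
373.20 s / 60 = 6.2 minutes

6.2 minutes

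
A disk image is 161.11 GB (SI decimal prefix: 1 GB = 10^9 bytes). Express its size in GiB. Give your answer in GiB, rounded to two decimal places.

150.05 GiB

161.11 GB = 161.11 × 10^9 bytes = 161,110,000,000 bytes
1 GiB = 2^30 bytes = 1,073,741,824 bytes
161,110,000,000 / 1,073,741,824 = 150.05 GiB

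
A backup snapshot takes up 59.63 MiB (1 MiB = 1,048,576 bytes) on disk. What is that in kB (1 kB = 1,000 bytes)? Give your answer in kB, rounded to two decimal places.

62,526.59 kB

59.63 MiB = 59.63 × 2^20 bytes = 62,526,586.88 bytes
1 kB = 1,000 bytes
62,526,586.88 / 1,000 = 62,526.59 kB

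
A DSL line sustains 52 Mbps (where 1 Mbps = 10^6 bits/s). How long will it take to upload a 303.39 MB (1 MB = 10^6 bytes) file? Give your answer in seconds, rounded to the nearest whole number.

303.39 MB = 303,390,000 bytes = 2,427,120,000 bits
52 Mbps = 52,000,000 bits/s
time = 2,427,120,000 / 52,000,000 = 47 s

47 seconds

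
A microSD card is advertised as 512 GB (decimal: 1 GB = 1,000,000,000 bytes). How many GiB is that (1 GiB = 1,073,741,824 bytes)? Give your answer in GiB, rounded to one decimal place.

476.8 GiB

512 GB = 512 × 10^9 bytes = 512,000,000,000 bytes
1 GiB = 2^30 bytes = 1,073,741,824 bytes
512,000,000,000 / 1,073,741,824 = 476.8 GiB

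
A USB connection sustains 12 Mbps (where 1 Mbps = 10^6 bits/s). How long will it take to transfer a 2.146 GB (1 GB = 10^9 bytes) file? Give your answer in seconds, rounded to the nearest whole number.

2.146 GB = 2,146,000,000 bytes = 17,168,000,000 bits
12 Mbps = 12,000,000 bits/s
time = 17,168,000,000 / 12,000,000 = 1,431 s

1,431 seconds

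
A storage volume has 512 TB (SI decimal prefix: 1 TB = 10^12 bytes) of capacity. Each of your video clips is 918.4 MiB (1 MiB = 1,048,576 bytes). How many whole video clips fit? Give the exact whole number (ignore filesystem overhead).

Capacity: 512 TB = 512,000,000,000,000 bytes
Per item: 918.4 MiB = 963,012,198.4 bytes
⌊512,000,000,000,000 / 963,012,198.4⌋ = 531,665

531,665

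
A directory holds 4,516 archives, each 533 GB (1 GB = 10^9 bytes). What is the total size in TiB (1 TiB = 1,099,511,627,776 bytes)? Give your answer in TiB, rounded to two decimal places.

2,189.18 TiB

Total = 4,516 × 533 GB = 2,407,028 GB
= 2,407,028 × 1,000,000,000 bytes = 2,407,028,000,000,000 bytes
1 TiB = 1,099,511,627,776 bytes
2,407,028,000,000,000 / 1,099,511,627,776 = 2,189.18 TiB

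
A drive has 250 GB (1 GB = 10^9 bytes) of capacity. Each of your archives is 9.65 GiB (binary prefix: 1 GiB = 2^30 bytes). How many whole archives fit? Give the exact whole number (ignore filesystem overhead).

24

Capacity: 250 GB = 250,000,000,000 bytes
Per item: 9.65 GiB = 10,361,608,601.6 bytes
⌊250,000,000,000 / 10,361,608,601.6⌋ = 24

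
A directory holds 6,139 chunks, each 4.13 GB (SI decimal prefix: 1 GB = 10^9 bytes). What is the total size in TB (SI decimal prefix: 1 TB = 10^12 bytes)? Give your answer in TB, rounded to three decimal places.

Total = 6,139 × 4.13 GB = 25354.07 GB
= 25354.07 × 1,000,000,000 bytes = 25,354,070,000,000 bytes
1 TB = 1,000,000,000,000 bytes
25,354,070,000,000 / 1,000,000,000,000 = 25.354 TB

25.354 TB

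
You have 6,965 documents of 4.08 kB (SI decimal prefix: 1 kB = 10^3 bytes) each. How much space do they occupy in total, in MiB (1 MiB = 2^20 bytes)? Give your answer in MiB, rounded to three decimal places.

27.101 MiB

Total = 6,965 × 4.08 kB = 28417.2 kB
= 28417.2 × 1,000 bytes = 28,417,200 bytes
1 MiB = 1,048,576 bytes
28,417,200 / 1,048,576 = 27.101 MiB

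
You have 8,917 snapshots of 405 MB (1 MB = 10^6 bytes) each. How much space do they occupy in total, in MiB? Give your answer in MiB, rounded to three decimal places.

Total = 8,917 × 405 MB = 3,611,385 MB
= 3,611,385 × 1,000,000 bytes = 3,611,385,000,000 bytes
1 MiB = 1,048,576 bytes
3,611,385,000,000 / 1,048,576 = 3,444,085.121 MiB

3,444,085.121 MiB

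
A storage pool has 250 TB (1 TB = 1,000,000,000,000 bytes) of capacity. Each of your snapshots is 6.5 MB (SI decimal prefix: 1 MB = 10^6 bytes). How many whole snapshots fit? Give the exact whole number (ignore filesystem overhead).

Capacity: 250 TB = 250,000,000,000,000 bytes
Per item: 6.5 MB = 6,500,000 bytes
⌊250,000,000,000,000 / 6,500,000⌋ = 38,461,538

38,461,538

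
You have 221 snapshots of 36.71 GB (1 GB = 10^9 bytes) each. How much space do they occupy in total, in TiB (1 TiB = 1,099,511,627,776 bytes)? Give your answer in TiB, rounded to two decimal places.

Total = 221 × 36.71 GB = 8112.91 GB
= 8112.91 × 1,000,000,000 bytes = 8,112,910,000,000 bytes
1 TiB = 1,099,511,627,776 bytes
8,112,910,000,000 / 1,099,511,627,776 = 7.38 TiB

7.38 TiB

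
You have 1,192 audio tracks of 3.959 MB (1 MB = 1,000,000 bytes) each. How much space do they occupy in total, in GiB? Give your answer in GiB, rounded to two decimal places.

Total = 1,192 × 3.959 MB = 4719.128 MB
= 4719.128 × 1,000,000 bytes = 4,719,128,000 bytes
1 GiB = 1,073,741,824 bytes
4,719,128,000 / 1,073,741,824 = 4.40 GiB

4.40 GiB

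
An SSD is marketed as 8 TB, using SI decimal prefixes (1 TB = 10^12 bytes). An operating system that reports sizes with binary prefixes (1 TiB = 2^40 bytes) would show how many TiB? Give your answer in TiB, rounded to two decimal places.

8 TB × 1,000,000,000,000 bytes/TB = 8,000,000,000,000 bytes
1 TiB = 1,099,511,627,776 bytes
8,000,000,000,000 / 1,099,511,627,776 = 7.28 TiB

7.28 TiB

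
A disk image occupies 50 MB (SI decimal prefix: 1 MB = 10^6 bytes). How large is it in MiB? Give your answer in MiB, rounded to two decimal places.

50 MB × 1,000,000 bytes/MB = 50,000,000 bytes
1 MiB = 1,048,576 bytes
50,000,000 / 1,048,576 = 47.68 MiB

47.68 MiB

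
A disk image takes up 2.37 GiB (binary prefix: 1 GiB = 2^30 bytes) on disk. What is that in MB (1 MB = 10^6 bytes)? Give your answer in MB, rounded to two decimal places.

2,544.77 MB

2.37 GiB × 1,073,741,824 bytes/GiB = 2,544,768,122.88 bytes
1 MB = 1,000,000 bytes
2,544,768,122.88 / 1,000,000 = 2,544.77 MB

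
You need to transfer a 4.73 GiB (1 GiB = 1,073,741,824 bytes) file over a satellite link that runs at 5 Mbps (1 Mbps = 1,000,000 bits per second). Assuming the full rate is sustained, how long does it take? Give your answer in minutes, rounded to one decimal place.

135.4 minutes

4.73 GiB = 5,078,798,827.52 bytes = 40,630,390,620.16 bits
5 Mbps = 5,000,000 bits/s
time = 40,630,390,620.16 / 5,000,000 = 8,126.08 s
8,126.08 s / 60 = 135.4 minutes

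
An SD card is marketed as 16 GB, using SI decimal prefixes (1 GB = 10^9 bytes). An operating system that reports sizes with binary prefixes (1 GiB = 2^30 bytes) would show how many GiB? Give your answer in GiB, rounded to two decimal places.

14.90 GiB

16 GB × 1,000,000,000 bytes/GB = 16,000,000,000 bytes
1 GiB = 1,073,741,824 bytes
16,000,000,000 / 1,073,741,824 = 14.90 GiB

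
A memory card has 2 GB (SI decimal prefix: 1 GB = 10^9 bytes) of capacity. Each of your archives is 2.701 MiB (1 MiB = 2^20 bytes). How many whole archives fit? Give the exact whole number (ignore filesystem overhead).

706

Capacity: 2 GB = 2,000,000,000 bytes
Per item: 2.701 MiB = 2,832,203.776 bytes
⌊2,000,000,000 / 2,832,203.776⌋ = 706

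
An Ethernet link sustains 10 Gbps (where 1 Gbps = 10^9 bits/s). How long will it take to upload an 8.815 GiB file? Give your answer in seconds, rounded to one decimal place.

8.815 GiB = 9,465,034,178.56 bytes = 75,720,273,428.48 bits
10 Gbps = 10,000,000,000 bits/s
time = 75,720,273,428.48 / 10,000,000,000 = 7.6 s

7.6 seconds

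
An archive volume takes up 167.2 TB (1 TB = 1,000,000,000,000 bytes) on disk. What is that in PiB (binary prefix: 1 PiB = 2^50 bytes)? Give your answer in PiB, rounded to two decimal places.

0.15 PiB

167.2 TB = 167.2 × 10^12 bytes = 167,200,000,000,000 bytes
1 PiB = 2^50 bytes = 1,125,899,906,842,624 bytes
167,200,000,000,000 / 1,125,899,906,842,624 = 0.15 PiB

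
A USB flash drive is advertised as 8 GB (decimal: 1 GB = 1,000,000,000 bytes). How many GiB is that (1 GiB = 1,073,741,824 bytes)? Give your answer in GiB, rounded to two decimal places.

8 GB = 8 × 10^9 bytes = 8,000,000,000 bytes
1 GiB = 1,073,741,824 bytes
8,000,000,000 / 1,073,741,824 = 7.45 GiB

7.45 GiB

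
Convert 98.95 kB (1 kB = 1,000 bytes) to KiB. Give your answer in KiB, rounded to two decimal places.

96.63 KiB

98.95 kB = 98.95 × 10^3 bytes = 98,950 bytes
1 KiB = 2^10 bytes = 1,024 bytes
98,950 / 1,024 = 96.63 KiB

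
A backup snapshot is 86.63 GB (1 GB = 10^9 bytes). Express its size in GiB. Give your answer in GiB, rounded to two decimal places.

80.68 GiB

86.63 GB = 86.63 × 10^9 bytes = 86,630,000,000 bytes
1 GiB = 2^30 bytes = 1,073,741,824 bytes
86,630,000,000 / 1,073,741,824 = 80.68 GiB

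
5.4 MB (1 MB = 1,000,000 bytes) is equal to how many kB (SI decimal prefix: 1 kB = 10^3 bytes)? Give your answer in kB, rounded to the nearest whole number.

5.4 MB = 5.4 × 10^6 bytes = 5,400,000 bytes
1 kB = 10^3 bytes = 1,000 bytes
5,400,000 / 1,000 = 5,400 kB

5,400 kB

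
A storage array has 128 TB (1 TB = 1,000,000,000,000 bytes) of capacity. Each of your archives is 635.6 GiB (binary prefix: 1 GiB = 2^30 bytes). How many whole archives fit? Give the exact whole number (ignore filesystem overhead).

Capacity: 128 TB = 128,000,000,000,000 bytes
Per item: 635.6 GiB = 682,470,303,334.4 bytes
⌊128,000,000,000,000 / 682,470,303,334.4⌋ = 187

187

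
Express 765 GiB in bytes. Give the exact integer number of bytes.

765 × 1,073,741,824 = 821,412,495,360 bytes  (1 GiB = 2^30 bytes)

821,412,495,360 bytes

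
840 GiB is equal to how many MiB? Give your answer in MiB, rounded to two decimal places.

840 GiB = 840 × 2^30 bytes = 901,943,132,160 bytes
1 MiB = 1,048,576 bytes
901,943,132,160 / 1,048,576 = 860,160.00 MiB

860,160.00 MiB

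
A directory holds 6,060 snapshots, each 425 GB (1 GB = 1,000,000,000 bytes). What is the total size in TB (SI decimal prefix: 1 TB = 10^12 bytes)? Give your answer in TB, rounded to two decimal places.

Total = 6,060 × 425 GB = 2,575,500 GB
= 2,575,500 × 1,000,000,000 bytes = 2,575,500,000,000,000 bytes
1 TB = 1,000,000,000,000 bytes
2,575,500,000,000,000 / 1,000,000,000,000 = 2,575.50 TB

2,575.50 TB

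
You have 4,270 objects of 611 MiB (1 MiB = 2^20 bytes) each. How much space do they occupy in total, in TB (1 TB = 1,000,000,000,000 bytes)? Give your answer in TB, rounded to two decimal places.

Total = 4,270 × 611 MiB = 2,608,970 MiB
= 2,608,970 × 1,048,576 bytes = 2,735,703,326,720 bytes
1 TB = 1,000,000,000,000 bytes
2,735,703,326,720 / 1,000,000,000,000 = 2.74 TB

2.74 TB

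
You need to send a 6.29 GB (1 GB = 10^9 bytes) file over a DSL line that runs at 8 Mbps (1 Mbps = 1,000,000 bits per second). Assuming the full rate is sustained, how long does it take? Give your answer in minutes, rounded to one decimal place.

6.29 GB = 6,290,000,000 bytes = 50,320,000,000 bits
8 Mbps = 8,000,000 bits/s
time = 50,320,000,000 / 8,000,000 = 6,290.00 s
6,290.00 s / 60 = 104.8 minutes

104.8 minutes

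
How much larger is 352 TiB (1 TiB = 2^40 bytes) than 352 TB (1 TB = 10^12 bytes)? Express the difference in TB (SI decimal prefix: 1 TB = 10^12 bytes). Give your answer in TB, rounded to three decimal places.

35.028 TB

352 TiB = 352 × 1,099,511,627,776 = 387,028,092,977,152 bytes
352 TB = 352 × 1,000,000,000,000 = 352,000,000,000,000 bytes
difference = 35,028,092,977,152 bytes
35,028,092,977,152 / 1,000,000,000,000 = 35.028 TB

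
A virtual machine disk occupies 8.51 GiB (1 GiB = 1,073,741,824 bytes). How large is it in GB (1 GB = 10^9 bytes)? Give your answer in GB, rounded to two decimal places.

9.14 GB

8.51 GiB × 1,073,741,824 bytes/GiB = 9,137,542,922.24 bytes
1 GB = 1,000,000,000 bytes
9,137,542,922.24 / 1,000,000,000 = 9.14 GB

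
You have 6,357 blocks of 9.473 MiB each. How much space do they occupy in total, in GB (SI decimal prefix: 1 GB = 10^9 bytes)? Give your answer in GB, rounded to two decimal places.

63.15 GB

Total = 6,357 × 9.473 MiB = 60219.861 MiB
= 60219.861 × 1,048,576 bytes = 63,145,100,967.936 bytes
1 GB = 1,000,000,000 bytes
63,145,100,967.936 / 1,000,000,000 = 63.15 GB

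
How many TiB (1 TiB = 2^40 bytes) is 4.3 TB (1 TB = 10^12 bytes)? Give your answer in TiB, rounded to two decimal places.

3.91 TiB

4.3 TB × 1,000,000,000,000 bytes/TB = 4,300,000,000,000 bytes
1 TiB = 1,099,511,627,776 bytes
4,300,000,000,000 / 1,099,511,627,776 = 3.91 TiB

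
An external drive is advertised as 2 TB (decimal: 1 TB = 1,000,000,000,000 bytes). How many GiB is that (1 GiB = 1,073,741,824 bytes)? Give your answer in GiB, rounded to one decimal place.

2 TB = 2 × 10^12 bytes = 2,000,000,000,000 bytes
1 GiB = 1,073,741,824 bytes
2,000,000,000,000 / 1,073,741,824 = 1,862.6 GiB

1,862.6 GiB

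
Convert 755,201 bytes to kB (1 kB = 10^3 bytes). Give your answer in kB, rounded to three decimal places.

755.201 kB

755,201 bytes given.
1 kB = 1,000 bytes
755,201 / 1,000 = 755.201 kB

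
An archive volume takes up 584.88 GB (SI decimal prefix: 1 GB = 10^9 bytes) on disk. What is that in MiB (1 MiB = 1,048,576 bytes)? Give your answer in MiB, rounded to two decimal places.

557,785.03 MiB

584.88 GB = 584.88 × 10^9 bytes = 584,880,000,000 bytes
1 MiB = 1,048,576 bytes
584,880,000,000 / 1,048,576 = 557,785.03 MiB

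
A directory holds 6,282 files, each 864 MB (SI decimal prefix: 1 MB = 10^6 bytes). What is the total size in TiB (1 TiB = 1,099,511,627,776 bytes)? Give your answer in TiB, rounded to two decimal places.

Total = 6,282 × 864 MB = 5,427,648 MB
= 5,427,648 × 1,000,000 bytes = 5,427,648,000,000 bytes
1 TiB = 1,099,511,627,776 bytes
5,427,648,000,000 / 1,099,511,627,776 = 4.94 TiB

4.94 TiB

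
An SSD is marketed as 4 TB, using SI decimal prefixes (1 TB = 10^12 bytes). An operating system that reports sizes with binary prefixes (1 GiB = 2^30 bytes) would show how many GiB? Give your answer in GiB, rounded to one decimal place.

4 TB = 4 × 10^12 bytes = 4,000,000,000,000 bytes
1 GiB = 1,073,741,824 bytes
4,000,000,000,000 / 1,073,741,824 = 3,725.3 GiB

3,725.3 GiB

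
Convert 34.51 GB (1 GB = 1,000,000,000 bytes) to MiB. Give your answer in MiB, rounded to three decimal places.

34.51 GB × 1,000,000,000 bytes/GB = 34,510,000,000 bytes
1 MiB = 2^20 bytes = 1,048,576 bytes
34,510,000,000 / 1,048,576 = 32,911.301 MiB

32,911.301 MiB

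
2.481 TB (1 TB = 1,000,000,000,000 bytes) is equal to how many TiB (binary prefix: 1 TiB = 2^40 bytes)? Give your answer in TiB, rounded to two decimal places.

2.481 TB = 2.481 × 10^12 bytes = 2,481,000,000,000 bytes
1 TiB = 2^40 bytes = 1,099,511,627,776 bytes
2,481,000,000,000 / 1,099,511,627,776 = 2.26 TiB

2.26 TiB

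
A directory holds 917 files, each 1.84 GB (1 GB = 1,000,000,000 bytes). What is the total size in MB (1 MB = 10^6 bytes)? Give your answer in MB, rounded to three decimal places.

Total = 917 × 1.84 GB = 1687.28 GB
= 1687.28 × 1,000,000,000 bytes = 1,687,280,000,000 bytes
1 MB = 1,000,000 bytes
1,687,280,000,000 / 1,000,000 = 1,687,280.000 MB

1,687,280.000 MB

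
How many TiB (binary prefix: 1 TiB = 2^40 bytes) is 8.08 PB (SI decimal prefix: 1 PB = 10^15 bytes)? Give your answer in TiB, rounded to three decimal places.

7,348.717 TiB

8.08 PB × 1,000,000,000,000,000 bytes/PB = 8,080,000,000,000,000 bytes
1 TiB = 2^40 bytes = 1,099,511,627,776 bytes
8,080,000,000,000,000 / 1,099,511,627,776 = 7,348.717 TiB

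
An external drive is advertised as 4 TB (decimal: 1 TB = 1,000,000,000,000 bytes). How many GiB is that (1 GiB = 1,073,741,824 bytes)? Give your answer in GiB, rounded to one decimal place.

4 TB × 1,000,000,000,000 bytes/TB = 4,000,000,000,000 bytes
1 GiB = 1,073,741,824 bytes
4,000,000,000,000 / 1,073,741,824 = 3,725.3 GiB

3,725.3 GiB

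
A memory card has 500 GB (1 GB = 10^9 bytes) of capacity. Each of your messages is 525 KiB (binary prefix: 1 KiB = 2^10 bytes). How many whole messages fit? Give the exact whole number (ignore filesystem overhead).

Capacity: 500 GB = 500,000,000,000 bytes
Per item: 525 KiB = 537,600 bytes
⌊500,000,000,000 / 537,600⌋ = 930,059

930,059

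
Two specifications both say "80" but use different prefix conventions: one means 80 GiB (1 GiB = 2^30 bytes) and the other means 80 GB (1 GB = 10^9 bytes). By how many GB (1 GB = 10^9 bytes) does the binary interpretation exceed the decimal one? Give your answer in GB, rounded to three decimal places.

80 GiB = 80 × 1,073,741,824 = 85,899,345,920 bytes
80 GB = 80 × 1,000,000,000 = 80,000,000,000 bytes
difference = 5,899,345,920 bytes
5,899,345,920 / 1,000,000,000 = 5.899 GB

5.899 GB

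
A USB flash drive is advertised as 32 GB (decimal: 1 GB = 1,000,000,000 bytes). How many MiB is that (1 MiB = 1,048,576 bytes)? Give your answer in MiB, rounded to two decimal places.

30,517.58 MiB

32 GB = 32 × 10^9 bytes = 32,000,000,000 bytes
1 MiB = 2^20 bytes = 1,048,576 bytes
32,000,000,000 / 1,048,576 = 30,517.58 MiB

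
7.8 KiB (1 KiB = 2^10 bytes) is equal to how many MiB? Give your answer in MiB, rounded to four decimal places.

0.0076 MiB

7.8 KiB = 7.8 × 2^10 bytes = 7,987.2 bytes
1 MiB = 2^20 bytes = 1,048,576 bytes
7,987.2 / 1,048,576 = 0.0076 MiB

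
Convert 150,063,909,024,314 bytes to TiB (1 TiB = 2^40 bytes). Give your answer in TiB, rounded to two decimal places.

150,063,909,024,314 bytes given.
1 TiB = 2^40 bytes = 1,099,511,627,776 bytes
150,063,909,024,314 / 1,099,511,627,776 = 136.48 TiB

136.48 TiB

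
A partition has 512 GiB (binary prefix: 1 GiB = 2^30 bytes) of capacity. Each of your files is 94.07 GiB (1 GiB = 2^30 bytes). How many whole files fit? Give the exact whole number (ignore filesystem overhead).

5

Capacity: 512 GiB = 549,755,813,888 bytes
Per item: 94.07 GiB = 101,006,893,383.68 bytes
⌊549,755,813,888 / 101,006,893,383.68⌋ = 5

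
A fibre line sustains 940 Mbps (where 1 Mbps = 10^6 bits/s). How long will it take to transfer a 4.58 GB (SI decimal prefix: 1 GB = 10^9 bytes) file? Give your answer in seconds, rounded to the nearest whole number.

4.58 GB = 4,580,000,000 bytes = 36,640,000,000 bits
940 Mbps = 940,000,000 bits/s
time = 36,640,000,000 / 940,000,000 = 39 s

39 seconds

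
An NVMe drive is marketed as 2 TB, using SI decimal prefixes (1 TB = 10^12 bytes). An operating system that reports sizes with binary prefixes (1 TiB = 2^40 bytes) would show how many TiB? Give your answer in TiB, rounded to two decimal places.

2 TB × 1,000,000,000,000 bytes/TB = 2,000,000,000,000 bytes
1 TiB = 2^40 bytes = 1,099,511,627,776 bytes
2,000,000,000,000 / 1,099,511,627,776 = 1.82 TiB

1.82 TiB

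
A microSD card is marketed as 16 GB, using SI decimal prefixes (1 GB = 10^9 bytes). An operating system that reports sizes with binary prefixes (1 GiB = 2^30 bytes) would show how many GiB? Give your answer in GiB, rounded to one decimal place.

16 GB = 16 × 10^9 bytes = 16,000,000,000 bytes
1 GiB = 1,073,741,824 bytes
16,000,000,000 / 1,073,741,824 = 14.9 GiB

14.9 GiB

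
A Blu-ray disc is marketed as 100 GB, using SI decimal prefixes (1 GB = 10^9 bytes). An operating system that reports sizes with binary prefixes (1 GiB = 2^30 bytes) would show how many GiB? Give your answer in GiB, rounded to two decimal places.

93.13 GiB

100 GB × 1,000,000,000 bytes/GB = 100,000,000,000 bytes
1 GiB = 2^30 bytes = 1,073,741,824 bytes
100,000,000,000 / 1,073,741,824 = 93.13 GiB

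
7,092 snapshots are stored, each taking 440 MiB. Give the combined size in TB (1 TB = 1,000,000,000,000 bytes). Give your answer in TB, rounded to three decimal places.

Total = 7,092 × 440 MiB = 3,120,480 MiB
= 3,120,480 × 1,048,576 bytes = 3,272,060,436,480 bytes
1 TB = 1,000,000,000,000 bytes
3,272,060,436,480 / 1,000,000,000,000 = 3.272 TB

3.272 TB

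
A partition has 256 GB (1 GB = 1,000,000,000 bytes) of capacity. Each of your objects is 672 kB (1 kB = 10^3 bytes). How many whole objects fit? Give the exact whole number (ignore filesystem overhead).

Capacity: 256 GB = 256,000,000,000 bytes
Per item: 672 kB = 672,000 bytes
⌊256,000,000,000 / 672,000⌋ = 380,952

380,952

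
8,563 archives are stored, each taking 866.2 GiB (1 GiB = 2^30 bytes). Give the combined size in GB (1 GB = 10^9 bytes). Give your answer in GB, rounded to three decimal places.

Total = 8,563 × 866.2 GiB = 7417270.6 GiB
= 7417270.6 × 1,073,741,824 bytes = 7,964,233,663,145,574.4 bytes
1 GB = 1,000,000,000 bytes
7,964,233,663,145,574.4 / 1,000,000,000 = 7,964,233.663 GB

7,964,233.663 GB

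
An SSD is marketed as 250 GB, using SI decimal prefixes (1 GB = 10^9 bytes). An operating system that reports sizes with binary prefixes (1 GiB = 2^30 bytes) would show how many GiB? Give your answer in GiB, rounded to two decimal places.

250 GB = 250 × 10^9 bytes = 250,000,000,000 bytes
1 GiB = 1,073,741,824 bytes
250,000,000,000 / 1,073,741,824 = 232.83 GiB

232.83 GiB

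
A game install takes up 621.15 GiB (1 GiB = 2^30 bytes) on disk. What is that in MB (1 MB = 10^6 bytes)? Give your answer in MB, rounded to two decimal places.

621.15 GiB = 621.15 × 2^30 bytes = 666,954,733,977.6 bytes
1 MB = 10^6 bytes = 1,000,000 bytes
666,954,733,977.6 / 1,000,000 = 666,954.73 MB

666,954.73 MB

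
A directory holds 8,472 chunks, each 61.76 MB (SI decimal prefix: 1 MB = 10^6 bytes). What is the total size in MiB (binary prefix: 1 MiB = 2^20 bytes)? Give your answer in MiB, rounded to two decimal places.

498,991.70 MiB

Total = 8,472 × 61.76 MB = 523230.72 MB
= 523230.72 × 1,000,000 bytes = 523,230,720,000 bytes
1 MiB = 1,048,576 bytes
523,230,720,000 / 1,048,576 = 498,991.70 MiB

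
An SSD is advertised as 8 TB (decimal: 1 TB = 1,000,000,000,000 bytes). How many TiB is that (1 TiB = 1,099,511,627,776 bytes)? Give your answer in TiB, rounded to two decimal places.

7.28 TiB

8 TB × 1,000,000,000,000 bytes/TB = 8,000,000,000,000 bytes
1 TiB = 1,099,511,627,776 bytes
8,000,000,000,000 / 1,099,511,627,776 = 7.28 TiB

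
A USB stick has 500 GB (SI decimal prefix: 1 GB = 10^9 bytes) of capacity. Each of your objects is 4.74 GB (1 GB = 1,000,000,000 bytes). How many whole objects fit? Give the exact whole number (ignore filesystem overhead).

Capacity: 500 GB = 500,000,000,000 bytes
Per item: 4.74 GB = 4,740,000,000 bytes
⌊500,000,000,000 / 4,740,000,000⌋ = 105

105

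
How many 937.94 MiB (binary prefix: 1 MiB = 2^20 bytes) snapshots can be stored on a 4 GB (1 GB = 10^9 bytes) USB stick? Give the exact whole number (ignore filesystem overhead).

Capacity: 4 GB = 4,000,000,000 bytes
Per item: 937.94 MiB = 983,501,373.44 bytes
⌊4,000,000,000 / 983,501,373.44⌋ = 4

4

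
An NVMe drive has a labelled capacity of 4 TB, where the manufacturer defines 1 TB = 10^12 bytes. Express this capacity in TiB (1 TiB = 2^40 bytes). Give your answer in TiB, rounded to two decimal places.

4 TB = 4 × 10^12 bytes = 4,000,000,000,000 bytes
1 TiB = 2^40 bytes = 1,099,511,627,776 bytes
4,000,000,000,000 / 1,099,511,627,776 = 3.64 TiB

3.64 TiB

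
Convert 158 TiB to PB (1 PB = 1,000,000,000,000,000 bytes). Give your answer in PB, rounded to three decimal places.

158 TiB × 1,099,511,627,776 bytes/TiB = 173,722,837,188,608 bytes
1 PB = 1,000,000,000,000,000 bytes
173,722,837,188,608 / 1,000,000,000,000,000 = 0.174 PB

0.174 PB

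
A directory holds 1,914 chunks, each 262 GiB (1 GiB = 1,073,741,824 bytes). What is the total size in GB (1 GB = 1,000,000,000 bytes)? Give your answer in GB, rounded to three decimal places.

Total = 1,914 × 262 GiB = 501,468 GiB
= 501,468 × 1,073,741,824 bytes = 538,447,164,997,632 bytes
1 GB = 1,000,000,000 bytes
538,447,164,997,632 / 1,000,000,000 = 538,447.165 GB

538,447.165 GB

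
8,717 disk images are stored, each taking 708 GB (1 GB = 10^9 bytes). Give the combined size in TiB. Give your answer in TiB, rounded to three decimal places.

5,613.070 TiB

Total = 8,717 × 708 GB = 6,171,636 GB
= 6,171,636 × 1,000,000,000 bytes = 6,171,636,000,000,000 bytes
1 TiB = 1,099,511,627,776 bytes
6,171,636,000,000,000 / 1,099,511,627,776 = 5,613.070 TiB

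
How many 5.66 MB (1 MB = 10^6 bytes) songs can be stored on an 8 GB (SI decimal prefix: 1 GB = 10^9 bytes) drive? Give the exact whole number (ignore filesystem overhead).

Capacity: 8 GB = 8,000,000,000 bytes
Per item: 5.66 MB = 5,660,000 bytes
⌊8,000,000,000 / 5,660,000⌋ = 1,413

1,413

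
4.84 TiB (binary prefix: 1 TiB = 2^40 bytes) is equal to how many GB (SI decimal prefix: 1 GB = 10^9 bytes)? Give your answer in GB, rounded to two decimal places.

4.84 TiB = 4.84 × 2^40 bytes = 5,321,636,278,435.84 bytes
1 GB = 10^9 bytes = 1,000,000,000 bytes
5,321,636,278,435.84 / 1,000,000,000 = 5,321.64 GB

5,321.64 GB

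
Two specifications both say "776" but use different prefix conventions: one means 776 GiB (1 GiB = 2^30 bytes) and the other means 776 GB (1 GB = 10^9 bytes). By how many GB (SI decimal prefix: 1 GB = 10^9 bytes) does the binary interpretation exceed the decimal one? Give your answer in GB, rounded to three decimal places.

776 GiB = 776 × 1,073,741,824 = 833,223,655,424 bytes
776 GB = 776 × 1,000,000,000 = 776,000,000,000 bytes
difference = 57,223,655,424 bytes
57,223,655,424 / 1,000,000,000 = 57.224 GB

57.224 GB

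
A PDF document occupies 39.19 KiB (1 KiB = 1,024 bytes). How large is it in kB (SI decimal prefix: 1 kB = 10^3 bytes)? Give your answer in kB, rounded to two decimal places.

39.19 KiB = 39.19 × 2^10 bytes = 40,130.56 bytes
1 kB = 10^3 bytes = 1,000 bytes
40,130.56 / 1,000 = 40.13 kB

40.13 kB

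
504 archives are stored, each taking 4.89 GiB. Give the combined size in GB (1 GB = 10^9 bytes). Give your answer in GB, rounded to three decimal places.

Total = 504 × 4.89 GiB = 2464.56 GiB
= 2464.56 × 1,073,741,824 bytes = 2,646,301,149,757.44 bytes
1 GB = 1,000,000,000 bytes
2,646,301,149,757.44 / 1,000,000,000 = 2,646.301 GB

2,646.301 GB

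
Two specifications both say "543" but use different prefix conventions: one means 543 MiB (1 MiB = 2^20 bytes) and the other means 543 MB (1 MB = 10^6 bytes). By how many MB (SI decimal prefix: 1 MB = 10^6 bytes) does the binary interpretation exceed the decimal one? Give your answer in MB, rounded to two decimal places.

543 MiB = 543 × 1,048,576 = 569,376,768 bytes
543 MB = 543 × 1,000,000 = 543,000,000 bytes
difference = 26,376,768 bytes
26,376,768 / 1,000,000 = 26.38 MB

26.38 MB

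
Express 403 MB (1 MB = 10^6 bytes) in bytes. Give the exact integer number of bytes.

403,000,000 bytes

403 × 1,000,000 = 403,000,000 bytes  (1 MB = 10^6 bytes)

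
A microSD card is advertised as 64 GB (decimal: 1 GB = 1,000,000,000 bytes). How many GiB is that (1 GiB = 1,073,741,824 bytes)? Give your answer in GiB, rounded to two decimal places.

64 GB × 1,000,000,000 bytes/GB = 64,000,000,000 bytes
1 GiB = 2^30 bytes = 1,073,741,824 bytes
64,000,000,000 / 1,073,741,824 = 59.60 GiB

59.60 GiB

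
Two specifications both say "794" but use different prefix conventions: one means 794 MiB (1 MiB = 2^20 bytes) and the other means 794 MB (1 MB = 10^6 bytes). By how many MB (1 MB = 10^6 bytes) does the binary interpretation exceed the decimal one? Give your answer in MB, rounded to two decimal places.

38.57 MB

794 MiB = 794 × 1,048,576 = 832,569,344 bytes
794 MB = 794 × 1,000,000 = 794,000,000 bytes
difference = 38,569,344 bytes
38,569,344 / 1,000,000 = 38.57 MB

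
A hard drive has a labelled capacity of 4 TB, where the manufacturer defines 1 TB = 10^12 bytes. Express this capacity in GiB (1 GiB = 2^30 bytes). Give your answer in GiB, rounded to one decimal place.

4 TB = 4 × 10^12 bytes = 4,000,000,000,000 bytes
1 GiB = 2^30 bytes = 1,073,741,824 bytes
4,000,000,000,000 / 1,073,741,824 = 3,725.3 GiB

3,725.3 GiB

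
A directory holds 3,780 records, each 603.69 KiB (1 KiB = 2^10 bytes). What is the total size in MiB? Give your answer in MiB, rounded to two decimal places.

Total = 3,780 × 603.69 KiB = 2281948.2 KiB
= 2281948.2 × 1,024 bytes = 2,336,714,956.8 bytes
1 MiB = 1,048,576 bytes
2,336,714,956.8 / 1,048,576 = 2,228.47 MiB

2,228.47 MiB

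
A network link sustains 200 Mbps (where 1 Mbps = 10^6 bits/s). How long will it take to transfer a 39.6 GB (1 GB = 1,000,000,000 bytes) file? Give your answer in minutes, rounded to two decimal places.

39.6 GB = 39,600,000,000 bytes = 316,800,000,000 bits
200 Mbps = 200,000,000 bits/s
time = 316,800,000,000 / 200,000,000 = 1,584.000 s
1,584.000 s / 60 = 26.40 minutes

26.40 minutes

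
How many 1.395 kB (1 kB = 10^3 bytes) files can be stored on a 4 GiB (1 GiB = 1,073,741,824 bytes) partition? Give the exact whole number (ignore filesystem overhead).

3,078,829

Capacity: 4 GiB = 4,294,967,296 bytes
Per item: 1.395 kB = 1,395 bytes
⌊4,294,967,296 / 1,395⌋ = 3,078,829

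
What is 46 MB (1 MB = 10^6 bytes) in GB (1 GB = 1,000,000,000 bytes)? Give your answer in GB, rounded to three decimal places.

0.046 GB

46 MB × 1,000,000 bytes/MB = 46,000,000 bytes
1 GB = 10^9 bytes = 1,000,000,000 bytes
46,000,000 / 1,000,000,000 = 0.046 GB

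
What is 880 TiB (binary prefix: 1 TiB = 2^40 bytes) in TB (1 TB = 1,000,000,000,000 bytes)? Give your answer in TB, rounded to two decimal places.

967.57 TB

880 TiB × 1,099,511,627,776 bytes/TiB = 967,570,232,442,880 bytes
1 TB = 1,000,000,000,000 bytes
967,570,232,442,880 / 1,000,000,000,000 = 967.57 TB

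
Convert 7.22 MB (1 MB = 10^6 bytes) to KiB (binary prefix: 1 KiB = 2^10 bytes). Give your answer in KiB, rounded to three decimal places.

7.22 MB = 7.22 × 10^6 bytes = 7,220,000 bytes
1 KiB = 2^10 bytes = 1,024 bytes
7,220,000 / 1,024 = 7,050.781 KiB

7,050.781 KiB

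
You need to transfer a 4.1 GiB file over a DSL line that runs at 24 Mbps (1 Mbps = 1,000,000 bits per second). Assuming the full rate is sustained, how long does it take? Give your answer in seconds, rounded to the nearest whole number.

1,467 seconds

4.1 GiB = 4,402,341,478.4 bytes = 35,218,731,827.2 bits
24 Mbps = 24,000,000 bits/s
time = 35,218,731,827.2 / 24,000,000 = 1,467 s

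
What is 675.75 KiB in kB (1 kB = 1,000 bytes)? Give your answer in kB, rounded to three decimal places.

691.968 kB

675.75 KiB × 1,024 bytes/KiB = 691,968 bytes
1 kB = 10^3 bytes = 1,000 bytes
691,968 / 1,000 = 691.968 kB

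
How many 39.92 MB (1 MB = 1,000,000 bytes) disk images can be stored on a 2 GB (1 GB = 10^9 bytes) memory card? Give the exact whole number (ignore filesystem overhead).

50

Capacity: 2 GB = 2,000,000,000 bytes
Per item: 39.92 MB = 39,920,000 bytes
⌊2,000,000,000 / 39,920,000⌋ = 50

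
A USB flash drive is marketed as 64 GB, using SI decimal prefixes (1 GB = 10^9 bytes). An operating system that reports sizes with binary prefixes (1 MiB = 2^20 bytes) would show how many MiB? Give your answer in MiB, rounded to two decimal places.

61,035.16 MiB

64 GB × 1,000,000,000 bytes/GB = 64,000,000,000 bytes
1 MiB = 2^20 bytes = 1,048,576 bytes
64,000,000,000 / 1,048,576 = 61,035.16 MiB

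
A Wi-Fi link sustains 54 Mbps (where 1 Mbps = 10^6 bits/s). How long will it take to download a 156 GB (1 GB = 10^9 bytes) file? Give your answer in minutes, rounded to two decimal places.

156 GB = 156,000,000,000 bytes = 1,248,000,000,000 bits
54 Mbps = 54,000,000 bits/s
time = 1,248,000,000,000 / 54,000,000 = 23,111.111 s
23,111.111 s / 60 = 385.19 minutes

385.19 minutes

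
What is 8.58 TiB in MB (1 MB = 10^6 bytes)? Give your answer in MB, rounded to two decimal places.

9,433,809.77 MB

8.58 TiB × 1,099,511,627,776 bytes/TiB = 9,433,809,766,318.08 bytes
1 MB = 10^6 bytes = 1,000,000 bytes
9,433,809,766,318.08 / 1,000,000 = 9,433,809.77 MB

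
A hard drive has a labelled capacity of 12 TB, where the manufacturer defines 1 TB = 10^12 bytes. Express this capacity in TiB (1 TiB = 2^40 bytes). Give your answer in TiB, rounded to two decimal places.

12 TB × 1,000,000,000,000 bytes/TB = 12,000,000,000,000 bytes
1 TiB = 1,099,511,627,776 bytes
12,000,000,000,000 / 1,099,511,627,776 = 10.91 TiB

10.91 TiB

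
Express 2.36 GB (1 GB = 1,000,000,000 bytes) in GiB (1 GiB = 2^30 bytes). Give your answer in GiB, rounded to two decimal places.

2.20 GiB

2.36 GB = 2.36 × 10^9 bytes = 2,360,000,000 bytes
1 GiB = 2^30 bytes = 1,073,741,824 bytes
2,360,000,000 / 1,073,741,824 = 2.20 GiB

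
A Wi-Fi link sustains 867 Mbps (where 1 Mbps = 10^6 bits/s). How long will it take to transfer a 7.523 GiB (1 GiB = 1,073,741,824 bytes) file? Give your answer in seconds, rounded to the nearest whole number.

7.523 GiB = 8,077,759,741.952 bytes = 64,622,077,935.616 bits
867 Mbps = 867,000,000 bits/s
time = 64,622,077,935.616 / 867,000,000 = 75 s

75 seconds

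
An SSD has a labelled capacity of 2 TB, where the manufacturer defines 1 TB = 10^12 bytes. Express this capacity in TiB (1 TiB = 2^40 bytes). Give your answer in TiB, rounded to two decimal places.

1.82 TiB

2 TB = 2 × 10^12 bytes = 2,000,000,000,000 bytes
1 TiB = 1,099,511,627,776 bytes
2,000,000,000,000 / 1,099,511,627,776 = 1.82 TiB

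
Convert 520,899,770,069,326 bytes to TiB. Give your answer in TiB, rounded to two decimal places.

473.76 TiB

520,899,770,069,326 bytes given.
1 TiB = 1,099,511,627,776 bytes
520,899,770,069,326 / 1,099,511,627,776 = 473.76 TiB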